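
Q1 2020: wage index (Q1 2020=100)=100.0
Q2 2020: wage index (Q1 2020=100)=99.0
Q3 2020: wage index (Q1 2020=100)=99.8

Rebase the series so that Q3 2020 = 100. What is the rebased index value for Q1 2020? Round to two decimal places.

Rebased(Q1 2020) = 100.0 / 99.8 × 100 = 100.2004

100.20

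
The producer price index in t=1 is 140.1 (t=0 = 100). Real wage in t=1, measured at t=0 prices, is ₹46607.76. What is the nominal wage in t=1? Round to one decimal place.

Nominal = Real × (Index/100) = 46607.76 × (140.1/100)
        = 46607.76 × 1.401 = 65297.4718

65297.5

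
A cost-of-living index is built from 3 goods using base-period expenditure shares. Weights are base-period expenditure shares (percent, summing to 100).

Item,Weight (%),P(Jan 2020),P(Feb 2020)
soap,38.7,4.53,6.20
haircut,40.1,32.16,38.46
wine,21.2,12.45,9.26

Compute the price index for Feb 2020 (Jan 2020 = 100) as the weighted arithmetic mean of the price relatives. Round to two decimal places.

soap: 38.7 × (6.20/4.53) = 38.7 × 1.368653 = 52.9669
haircut: 40.1 × (38.46/32.16) = 40.1 × 1.195896 = 47.9554
wine: 21.2 × (9.26/12.45) = 21.2 × 0.743775 = 15.7680
Index = Σ wᵢ·(p₁ᵢ/p₀ᵢ) = 52.9669 + 47.9554 + 15.7680 = 116.6903

116.69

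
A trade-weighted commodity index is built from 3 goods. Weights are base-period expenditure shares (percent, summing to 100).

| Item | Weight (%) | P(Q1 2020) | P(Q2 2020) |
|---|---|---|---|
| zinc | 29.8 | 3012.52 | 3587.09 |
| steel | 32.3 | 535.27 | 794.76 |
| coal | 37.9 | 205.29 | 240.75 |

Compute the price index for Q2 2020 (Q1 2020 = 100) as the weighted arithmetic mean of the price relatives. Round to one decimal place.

zinc: 29.8 × (3587.09/3012.52) = 29.8 × 1.190727 = 35.4837
steel: 32.3 × (794.76/535.27) = 32.3 × 1.484783 = 47.9585
coal: 37.9 × (240.75/205.29) = 37.9 × 1.172731 = 44.4465
Index = Σ wᵢ·(p₁ᵢ/p₀ᵢ) = 35.4837 + 47.9585 + 44.4465 = 127.8887

127.9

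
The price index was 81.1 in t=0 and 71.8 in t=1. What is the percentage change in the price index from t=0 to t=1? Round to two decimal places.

-11.47%

Change = (71.8 − 81.1) / 81.1 × 100
       = -9.3 / 81.1 × 100 = -11.4673%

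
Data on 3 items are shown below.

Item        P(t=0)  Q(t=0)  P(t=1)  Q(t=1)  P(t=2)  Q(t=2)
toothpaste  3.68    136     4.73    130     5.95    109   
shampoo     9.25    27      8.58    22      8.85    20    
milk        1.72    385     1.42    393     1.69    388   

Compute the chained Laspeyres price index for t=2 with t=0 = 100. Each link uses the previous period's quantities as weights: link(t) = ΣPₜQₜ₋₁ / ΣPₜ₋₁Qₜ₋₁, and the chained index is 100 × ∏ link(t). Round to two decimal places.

Link t=0→t=1:
ΣP(t=1)Q(t=0) = 4.73×136 + 8.58×27 + 1.42×385 = 643.28 + 231.66 + 546.7 = 1421.64
ΣP(t=0)Q(t=0) = 3.68×136 + 9.25×27 + 1.72×385 = 500.48 + 249.75 + 662.2 = 1412.43
link = 1421.64/1412.43 = 1.006521
Link t=1→t=2:
ΣP(t=2)Q(t=1) = 5.95×130 + 8.85×22 + 1.69×393 = 773.5 + 194.7 + 664.17 = 1632.37
ΣP(t=1)Q(t=1) = 4.73×130 + 8.58×22 + 1.42×393 = 614.9 + 188.76 + 558.06 = 1361.72
link = 1632.37/1361.72 = 1.198756
Chained index = 100 × 1.006521 × 1.198756 = 120.6573

120.66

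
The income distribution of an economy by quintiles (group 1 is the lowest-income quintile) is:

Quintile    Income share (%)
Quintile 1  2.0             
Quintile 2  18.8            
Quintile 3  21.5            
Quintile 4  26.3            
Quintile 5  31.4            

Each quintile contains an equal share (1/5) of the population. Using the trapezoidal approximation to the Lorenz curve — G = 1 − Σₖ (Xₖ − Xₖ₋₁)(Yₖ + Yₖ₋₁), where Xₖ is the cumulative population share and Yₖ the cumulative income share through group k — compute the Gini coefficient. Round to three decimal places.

Cumulative income shares Yₖ: 0.0200, 0.2080, 0.4230, 0.6860, 1.0000
Σ (Xₖ−Xₖ₋₁)(Yₖ+Yₖ₋₁) = (1/5)(0.0200+0.0000) + (1/5)(0.2080+0.0200) + (1/5)(0.4230+0.2080) + (1/5)(0.6860+0.4230) + (1/5)(1.0000+0.6860)
  = 0.0040 + 0.0456 + 0.1262 + 0.2218 + 0.3372 = 0.7348
G = 1 − 0.7348 = 0.2652

0.265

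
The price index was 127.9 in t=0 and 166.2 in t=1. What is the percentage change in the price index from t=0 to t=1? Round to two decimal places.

Change = (166.2 − 127.9) / 127.9 × 100
       = 38.3 / 127.9 × 100 = 29.9453%

29.95%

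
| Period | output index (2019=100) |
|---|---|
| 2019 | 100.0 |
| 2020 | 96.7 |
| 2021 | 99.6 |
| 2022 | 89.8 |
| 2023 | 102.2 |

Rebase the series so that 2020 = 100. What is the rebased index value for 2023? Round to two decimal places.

105.69

Rebased(2023) = 102.2 / 96.7 × 100 = 105.6877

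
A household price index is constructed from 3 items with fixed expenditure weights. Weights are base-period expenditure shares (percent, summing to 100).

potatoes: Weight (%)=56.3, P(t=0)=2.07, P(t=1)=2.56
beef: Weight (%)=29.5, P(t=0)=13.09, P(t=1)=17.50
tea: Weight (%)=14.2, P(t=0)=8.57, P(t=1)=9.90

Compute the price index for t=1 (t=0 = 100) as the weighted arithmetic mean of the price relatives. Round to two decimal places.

125.47

potatoes: 56.3 × (2.56/2.07) = 56.3 × 1.236715 = 69.6271
beef: 29.5 × (17.50/13.09) = 29.5 × 1.336898 = 39.4385
tea: 14.2 × (9.90/8.57) = 14.2 × 1.155193 = 16.4037
Index = Σ wᵢ·(p₁ᵢ/p₀ᵢ) = 69.6271 + 39.4385 + 16.4037 = 125.4693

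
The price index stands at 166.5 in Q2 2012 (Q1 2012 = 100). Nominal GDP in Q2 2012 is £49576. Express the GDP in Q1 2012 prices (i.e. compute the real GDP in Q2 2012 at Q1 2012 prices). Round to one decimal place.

Real = Nominal ÷ (Index/100) = 49576 ÷ (166.5/100)
     = 49576 ÷ 1.665 = 29775.3754

29775.4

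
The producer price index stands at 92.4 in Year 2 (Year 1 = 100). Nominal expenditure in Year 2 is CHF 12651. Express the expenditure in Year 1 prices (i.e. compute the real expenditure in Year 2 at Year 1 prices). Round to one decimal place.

Real = Nominal ÷ (Index/100) = 12651 ÷ (92.4/100)
     = 12651 ÷ 0.924 = 13691.5584

13691.6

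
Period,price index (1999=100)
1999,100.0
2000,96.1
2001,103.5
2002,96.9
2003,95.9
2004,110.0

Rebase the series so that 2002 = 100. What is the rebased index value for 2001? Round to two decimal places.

Rebased(2001) = 103.5 / 96.9 × 100 = 106.8111

106.81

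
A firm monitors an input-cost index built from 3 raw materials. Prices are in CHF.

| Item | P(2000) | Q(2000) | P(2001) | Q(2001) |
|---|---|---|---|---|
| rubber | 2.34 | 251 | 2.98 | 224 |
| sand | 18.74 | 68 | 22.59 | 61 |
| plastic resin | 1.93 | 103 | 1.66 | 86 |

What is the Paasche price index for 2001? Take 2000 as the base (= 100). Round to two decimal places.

Paasche price index uses current-period quantities as weights.
ΣP(2001)·Q(2001) = 2.98×224 + 22.59×61 + 1.66×86 = 667.52 + 1377.99 + 142.76 = 2188.27
ΣP(2000)·Q(2001) = 2.34×224 + 18.74×61 + 1.93×86 = 524.16 + 1143.14 + 165.98 = 1833.28
Index = 2188.27 / 1833.28 × 100 = 119.3637

119.36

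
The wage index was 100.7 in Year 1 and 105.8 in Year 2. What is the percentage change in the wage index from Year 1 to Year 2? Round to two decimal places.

Change = (105.8 − 100.7) / 100.7 × 100
       = 5.1 / 100.7 × 100 = 5.0645%

5.06%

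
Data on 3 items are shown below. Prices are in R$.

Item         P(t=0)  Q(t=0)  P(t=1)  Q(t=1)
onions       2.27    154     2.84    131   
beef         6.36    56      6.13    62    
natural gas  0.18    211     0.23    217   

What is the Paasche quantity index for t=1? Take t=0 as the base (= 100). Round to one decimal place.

Paasche quantity index uses current-period prices as weights.
ΣP(t=1)·Q(t=1) = 2.84×131 + 6.13×62 + 0.23×217 = 372.04 + 380.06 + 49.91 = 802.01
ΣP(t=1)·Q(t=0) = 2.84×154 + 6.13×56 + 0.23×211 = 437.36 + 343.28 + 48.53 = 829.17
Index = 802.01 / 829.17 × 100 = 96.7244

96.7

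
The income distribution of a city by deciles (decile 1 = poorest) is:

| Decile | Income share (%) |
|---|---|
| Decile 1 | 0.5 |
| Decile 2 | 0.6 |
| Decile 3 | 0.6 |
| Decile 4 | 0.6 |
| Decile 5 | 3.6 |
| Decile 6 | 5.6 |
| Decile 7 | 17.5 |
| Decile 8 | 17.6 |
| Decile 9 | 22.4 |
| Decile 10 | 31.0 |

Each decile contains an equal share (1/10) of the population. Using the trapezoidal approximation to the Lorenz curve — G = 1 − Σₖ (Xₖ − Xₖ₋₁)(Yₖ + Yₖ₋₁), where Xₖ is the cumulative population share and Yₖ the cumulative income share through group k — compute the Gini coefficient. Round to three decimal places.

Cumulative income shares Yₖ: 0.0050, 0.0110, 0.0170, 0.0230, 0.0590, 0.1150, 0.2900, 0.4660, 0.6900, 1.0000
Σ (Xₖ−Xₖ₋₁)(Yₖ+Yₖ₋₁) = (1/10)(0.0050+0.0000) + (1/10)(0.0110+0.0050) + (1/10)(0.0170+0.0110) + (1/10)(0.0230+0.0170) + (1/10)(0.0590+0.0230) + (1/10)(0.1150+0.0590) + (1/10)(0.2900+0.1150) + (1/10)(0.4660+0.2900) + (1/10)(0.6900+0.4660) + (1/10)(1.0000+0.6900)
  = 0.0005 + 0.0016 + 0.0028 + 0.0040 + 0.0082 + 0.0174 + 0.0405 + 0.0756 + 0.1156 + 0.1690 = 0.4352
G = 1 − 0.4352 = 0.5648

0.565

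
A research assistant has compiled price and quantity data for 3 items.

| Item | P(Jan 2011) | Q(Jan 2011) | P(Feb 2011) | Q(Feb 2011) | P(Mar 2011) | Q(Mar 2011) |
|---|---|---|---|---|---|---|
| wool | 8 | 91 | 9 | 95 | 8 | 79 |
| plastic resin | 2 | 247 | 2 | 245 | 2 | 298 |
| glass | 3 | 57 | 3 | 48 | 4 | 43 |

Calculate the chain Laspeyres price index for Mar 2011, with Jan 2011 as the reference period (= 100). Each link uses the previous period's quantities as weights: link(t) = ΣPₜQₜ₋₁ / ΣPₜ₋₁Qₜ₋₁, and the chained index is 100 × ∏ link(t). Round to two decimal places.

Link Jan 2011→Feb 2011:
ΣP(Feb 2011)Q(Jan 2011) = 9×91 + 2×247 + 3×57 = 819 + 494 + 171 = 1484
ΣP(Jan 2011)Q(Jan 2011) = 8×91 + 2×247 + 3×57 = 728 + 494 + 171 = 1393
link = 1484/1393 = 1.065327
Link Feb 2011→Mar 2011:
ΣP(Mar 2011)Q(Feb 2011) = 8×95 + 2×245 + 4×48 = 760 + 490 + 192 = 1442
ΣP(Feb 2011)Q(Feb 2011) = 9×95 + 2×245 + 3×48 = 855 + 490 + 144 = 1489
link = 1442/1489 = 0.968435
Chained index = 100 × 1.065327 × 0.968435 = 103.1700

103.17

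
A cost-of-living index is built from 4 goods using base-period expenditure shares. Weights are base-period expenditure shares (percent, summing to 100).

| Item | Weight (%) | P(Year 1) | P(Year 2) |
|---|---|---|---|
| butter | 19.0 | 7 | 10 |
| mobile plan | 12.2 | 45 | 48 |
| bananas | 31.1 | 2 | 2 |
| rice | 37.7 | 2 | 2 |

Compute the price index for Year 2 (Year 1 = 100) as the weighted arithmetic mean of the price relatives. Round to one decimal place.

109.0

butter: 19.0 × (10/7) = 19.0 × 1.428571 = 27.1429
mobile plan: 12.2 × (48/45) = 12.2 × 1.066667 = 13.0133
bananas: 31.1 × (2/2) = 31.1 × 1.000000 = 31.1000
rice: 37.7 × (2/2) = 37.7 × 1.000000 = 37.7000
Index = Σ wᵢ·(p₁ᵢ/p₀ᵢ) = 27.1429 + 13.0133 + 31.1000 + 37.7000 = 108.9562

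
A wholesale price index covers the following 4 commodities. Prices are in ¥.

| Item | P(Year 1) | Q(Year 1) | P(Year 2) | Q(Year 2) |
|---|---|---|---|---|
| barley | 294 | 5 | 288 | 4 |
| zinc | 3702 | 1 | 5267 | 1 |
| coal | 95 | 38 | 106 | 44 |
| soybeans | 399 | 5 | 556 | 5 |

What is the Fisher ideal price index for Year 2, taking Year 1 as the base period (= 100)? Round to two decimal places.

125.41

Laspeyres component (base-period weights):
ΣP(Year 2)Q(Year 1) = 288×5 + 5267×1 + 106×38 + 556×5 = 1440 + 5267 + 4028 + 2780 = 13515
ΣP(Year 1)Q(Year 1) = 294×5 + 3702×1 + 95×38 + 399×5 = 1470 + 3702 + 3610 + 1995 = 10777
L = 13515 / 10777 × 100 = 125.4060
Paasche component (current-period weights):
ΣP(Year 2)Q(Year 2) = 288×4 + 5267×1 + 106×44 + 556×5 = 1152 + 5267 + 4664 + 2780 = 13863
ΣP(Year 1)Q(Year 2) = 294×4 + 3702×1 + 95×44 + 399×5 = 1176 + 3702 + 4180 + 1995 = 11053
P = 13863 / 11053 × 100 = 125.4230
Fisher = √(L × P) = √(125.4060 × 125.4230) = 125.4145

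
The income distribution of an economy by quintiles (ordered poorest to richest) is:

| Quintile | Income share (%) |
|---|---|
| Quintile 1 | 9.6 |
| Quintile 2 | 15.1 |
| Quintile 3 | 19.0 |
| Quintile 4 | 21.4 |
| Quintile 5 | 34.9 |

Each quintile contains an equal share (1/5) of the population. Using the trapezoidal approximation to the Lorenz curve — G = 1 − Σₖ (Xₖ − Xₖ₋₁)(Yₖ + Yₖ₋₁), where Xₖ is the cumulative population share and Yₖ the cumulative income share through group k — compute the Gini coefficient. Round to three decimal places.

Cumulative income shares Yₖ: 0.0960, 0.2470, 0.4370, 0.6510, 1.0000
Σ (Xₖ−Xₖ₋₁)(Yₖ+Yₖ₋₁) = (1/5)(0.0960+0.0000) + (1/5)(0.2470+0.0960) + (1/5)(0.4370+0.2470) + (1/5)(0.6510+0.4370) + (1/5)(1.0000+0.6510)
  = 0.0192 + 0.0686 + 0.1368 + 0.2176 + 0.3302 = 0.7724
G = 1 − 0.7724 = 0.2276

0.228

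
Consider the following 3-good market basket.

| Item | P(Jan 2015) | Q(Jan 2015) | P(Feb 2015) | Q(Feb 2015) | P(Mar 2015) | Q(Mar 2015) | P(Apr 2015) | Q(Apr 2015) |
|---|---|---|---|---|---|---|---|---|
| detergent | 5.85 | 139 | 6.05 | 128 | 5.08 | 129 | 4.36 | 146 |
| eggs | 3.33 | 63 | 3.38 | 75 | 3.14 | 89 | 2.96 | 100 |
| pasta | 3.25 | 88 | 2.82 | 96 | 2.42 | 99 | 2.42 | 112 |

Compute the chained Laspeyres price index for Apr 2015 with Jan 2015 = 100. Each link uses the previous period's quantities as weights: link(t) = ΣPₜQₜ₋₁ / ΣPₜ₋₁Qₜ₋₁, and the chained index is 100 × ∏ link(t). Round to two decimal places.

Link Jan 2015→Feb 2015:
ΣP(Feb 2015)Q(Jan 2015) = 6.05×139 + 3.38×63 + 2.82×88 = 840.95 + 212.94 + 248.16 = 1302.05
ΣP(Jan 2015)Q(Jan 2015) = 5.85×139 + 3.33×63 + 3.25×88 = 813.15 + 209.79 + 286 = 1308.94
link = 1302.05/1308.94 = 0.994736
Link Feb 2015→Mar 2015:
ΣP(Mar 2015)Q(Feb 2015) = 5.08×128 + 3.14×75 + 2.42×96 = 650.24 + 235.5 + 232.32 = 1118.06
ΣP(Feb 2015)Q(Feb 2015) = 6.05×128 + 3.38×75 + 2.82×96 = 774.4 + 253.5 + 270.72 = 1298.62
link = 1118.06/1298.62 = 0.860960
Link Mar 2015→Apr 2015:
ΣP(Apr 2015)Q(Mar 2015) = 4.36×129 + 2.96×89 + 2.42×99 = 562.44 + 263.44 + 239.58 = 1065.46
ΣP(Mar 2015)Q(Mar 2015) = 5.08×129 + 3.14×89 + 2.42×99 = 655.32 + 279.46 + 239.58 = 1174.36
link = 1065.46/1174.36 = 0.907269
Chained index = 100 × 0.994736 × 0.860960 × 0.907269 = 77.7010

77.70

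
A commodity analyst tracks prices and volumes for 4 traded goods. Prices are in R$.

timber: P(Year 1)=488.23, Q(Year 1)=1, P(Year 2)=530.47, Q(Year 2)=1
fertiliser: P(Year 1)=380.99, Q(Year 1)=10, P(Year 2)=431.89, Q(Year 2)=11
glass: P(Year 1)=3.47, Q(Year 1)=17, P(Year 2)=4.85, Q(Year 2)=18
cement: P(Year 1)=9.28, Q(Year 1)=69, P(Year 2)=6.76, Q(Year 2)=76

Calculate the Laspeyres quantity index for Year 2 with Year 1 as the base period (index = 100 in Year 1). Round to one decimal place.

109.0

Laspeyres quantity index uses base-period prices as weights.
ΣP(Year 1)·Q(Year 2) = 488.23×1 + 380.99×11 + 3.47×18 + 9.28×76 = 488.23 + 4190.89 + 62.46 + 705.28 = 5446.86
ΣP(Year 1)·Q(Year 1) = 488.23×1 + 380.99×10 + 3.47×17 + 9.28×69 = 488.23 + 3809.9 + 58.99 + 640.32 = 4997.44
Index = 5446.86 / 4997.44 × 100 = 108.9930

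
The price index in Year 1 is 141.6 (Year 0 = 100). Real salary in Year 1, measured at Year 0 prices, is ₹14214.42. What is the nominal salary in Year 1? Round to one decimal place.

20127.6

Nominal = Real × (Index/100) = 14214.42 × (141.6/100)
        = 14214.42 × 1.416 = 20127.6187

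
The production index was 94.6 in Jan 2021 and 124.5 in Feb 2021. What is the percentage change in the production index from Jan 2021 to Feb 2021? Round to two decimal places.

Change = (124.5 − 94.6) / 94.6 × 100
       = 29.9 / 94.6 × 100 = 31.6068%

31.61%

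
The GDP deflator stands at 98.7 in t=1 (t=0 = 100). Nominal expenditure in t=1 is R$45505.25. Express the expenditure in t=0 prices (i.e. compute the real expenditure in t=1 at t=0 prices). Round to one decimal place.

Real = Nominal ÷ (Index/100) = 45505.25 ÷ (98.7/100)
     = 45505.25 ÷ 0.987 = 46104.6099

46104.6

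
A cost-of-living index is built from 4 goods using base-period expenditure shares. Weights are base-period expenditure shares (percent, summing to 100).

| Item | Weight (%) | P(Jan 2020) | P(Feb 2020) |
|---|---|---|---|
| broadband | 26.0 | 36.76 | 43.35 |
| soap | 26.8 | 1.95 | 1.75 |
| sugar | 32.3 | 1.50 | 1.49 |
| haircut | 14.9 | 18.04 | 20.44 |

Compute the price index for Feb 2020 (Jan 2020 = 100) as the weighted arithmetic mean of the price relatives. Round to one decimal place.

103.7

broadband: 26.0 × (43.35/36.76) = 26.0 × 1.179271 = 30.6610
soap: 26.8 × (1.75/1.95) = 26.8 × 0.897436 = 24.0513
sugar: 32.3 × (1.49/1.50) = 32.3 × 0.993333 = 32.0847
haircut: 14.9 × (20.44/18.04) = 14.9 × 1.133038 = 16.8823
Index = Σ wᵢ·(p₁ᵢ/p₀ᵢ) = 30.6610 + 24.0513 + 32.0847 + 16.8823 = 103.6793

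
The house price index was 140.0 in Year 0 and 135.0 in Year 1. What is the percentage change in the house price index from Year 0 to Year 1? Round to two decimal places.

-3.57%

Change = (135.0 − 140.0) / 140.0 × 100
       = -5.0 / 140.0 × 100 = -3.5714%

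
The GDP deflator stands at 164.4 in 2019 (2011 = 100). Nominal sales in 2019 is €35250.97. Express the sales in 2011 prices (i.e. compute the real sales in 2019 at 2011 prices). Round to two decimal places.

Real = Nominal ÷ (Index/100) = 35250.97 ÷ (164.4/100)
     = 35250.97 ÷ 1.644 = 21442.1959

21442.20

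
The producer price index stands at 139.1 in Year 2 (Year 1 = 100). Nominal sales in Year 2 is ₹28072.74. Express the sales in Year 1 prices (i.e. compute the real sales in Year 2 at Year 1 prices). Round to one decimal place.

Real = Nominal ÷ (Index/100) = 28072.74 ÷ (139.1/100)
     = 28072.74 ÷ 1.391 = 20181.6966

20181.7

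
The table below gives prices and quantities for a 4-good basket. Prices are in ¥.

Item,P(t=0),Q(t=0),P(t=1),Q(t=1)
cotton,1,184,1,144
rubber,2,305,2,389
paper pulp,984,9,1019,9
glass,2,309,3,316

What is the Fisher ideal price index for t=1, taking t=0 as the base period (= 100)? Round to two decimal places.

106.07

Laspeyres component (base-period weights):
ΣP(t=1)Q(t=0) = 1×184 + 2×305 + 1019×9 + 3×309 = 184 + 610 + 9171 + 927 = 10892
ΣP(t=0)Q(t=0) = 1×184 + 2×305 + 984×9 + 2×309 = 184 + 610 + 8856 + 618 = 10268
L = 10892 / 10268 × 100 = 106.0771
Paasche component (current-period weights):
ΣP(t=1)Q(t=1) = 1×144 + 2×389 + 1019×9 + 3×316 = 144 + 778 + 9171 + 948 = 11041
ΣP(t=0)Q(t=1) = 1×144 + 2×389 + 984×9 + 2×316 = 144 + 778 + 8856 + 632 = 10410
P = 11041 / 10410 × 100 = 106.0615
Fisher = √(L × P) = √(106.0771 × 106.0615) = 106.0693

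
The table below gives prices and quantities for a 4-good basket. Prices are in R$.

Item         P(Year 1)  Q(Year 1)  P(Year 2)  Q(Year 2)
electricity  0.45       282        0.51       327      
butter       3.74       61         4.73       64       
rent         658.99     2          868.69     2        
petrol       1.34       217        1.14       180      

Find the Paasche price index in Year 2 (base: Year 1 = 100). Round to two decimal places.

123.97

Paasche price index uses current-period quantities as weights.
ΣP(Year 2)·Q(Year 2) = 0.51×327 + 4.73×64 + 868.69×2 + 1.14×180 = 166.77 + 302.72 + 1737.38 + 205.2 = 2412.07
ΣP(Year 1)·Q(Year 2) = 0.45×327 + 3.74×64 + 658.99×2 + 1.34×180 = 147.15 + 239.36 + 1317.98 + 241.2 = 1945.69
Index = 2412.07 / 1945.69 × 100 = 123.9699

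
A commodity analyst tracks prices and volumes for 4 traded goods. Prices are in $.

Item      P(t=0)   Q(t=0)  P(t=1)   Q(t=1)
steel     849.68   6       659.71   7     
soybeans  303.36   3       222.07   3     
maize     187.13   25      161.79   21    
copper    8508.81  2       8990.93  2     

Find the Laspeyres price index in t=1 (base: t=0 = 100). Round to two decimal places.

96.20

Laspeyres price index uses base-period quantities as weights.
ΣP(t=1)·Q(t=0) = 659.71×6 + 222.07×3 + 161.79×25 + 8990.93×2 = 3958.26 + 666.21 + 4044.75 + 17981.86 = 26651.08
ΣP(t=0)·Q(t=0) = 849.68×6 + 303.36×3 + 187.13×25 + 8508.81×2 = 5098.08 + 910.08 + 4678.25 + 17017.62 = 27704.03
Index = 26651.08 / 27704.03 × 100 = 96.1993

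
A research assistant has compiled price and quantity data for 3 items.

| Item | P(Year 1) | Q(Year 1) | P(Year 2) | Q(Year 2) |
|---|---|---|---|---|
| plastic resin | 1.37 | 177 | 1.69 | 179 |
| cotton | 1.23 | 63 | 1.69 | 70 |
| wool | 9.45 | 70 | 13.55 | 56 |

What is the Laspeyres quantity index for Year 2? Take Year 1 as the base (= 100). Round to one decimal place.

Laspeyres quantity index uses base-period prices as weights.
ΣP(Year 1)·Q(Year 2) = 1.37×179 + 1.23×70 + 9.45×56 = 245.23 + 86.1 + 529.2 = 860.53
ΣP(Year 1)·Q(Year 1) = 1.37×177 + 1.23×63 + 9.45×70 = 242.49 + 77.49 + 661.5 = 981.48
Index = 860.53 / 981.48 × 100 = 87.6768

87.7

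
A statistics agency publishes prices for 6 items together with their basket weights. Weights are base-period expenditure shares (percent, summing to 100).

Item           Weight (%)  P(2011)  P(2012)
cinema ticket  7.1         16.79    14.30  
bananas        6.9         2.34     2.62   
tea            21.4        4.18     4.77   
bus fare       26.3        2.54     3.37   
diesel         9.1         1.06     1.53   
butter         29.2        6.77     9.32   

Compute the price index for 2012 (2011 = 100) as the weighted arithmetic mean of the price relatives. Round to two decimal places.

cinema ticket: 7.1 × (14.30/16.79) = 7.1 × 0.851697 = 6.0471
bananas: 6.9 × (2.62/2.34) = 6.9 × 1.119658 = 7.7256
tea: 21.4 × (4.77/4.18) = 21.4 × 1.141148 = 24.4206
bus fare: 26.3 × (3.37/2.54) = 26.3 × 1.326772 = 34.8941
diesel: 9.1 × (1.53/1.06) = 9.1 × 1.443396 = 13.1349
butter: 29.2 × (9.32/6.77) = 29.2 × 1.376662 = 40.1985
Index = Σ wᵢ·(p₁ᵢ/p₀ᵢ) = 6.0471 + 7.7256 + 24.4206 + 34.8941 + 13.1349 + 40.1985 = 126.4208

126.42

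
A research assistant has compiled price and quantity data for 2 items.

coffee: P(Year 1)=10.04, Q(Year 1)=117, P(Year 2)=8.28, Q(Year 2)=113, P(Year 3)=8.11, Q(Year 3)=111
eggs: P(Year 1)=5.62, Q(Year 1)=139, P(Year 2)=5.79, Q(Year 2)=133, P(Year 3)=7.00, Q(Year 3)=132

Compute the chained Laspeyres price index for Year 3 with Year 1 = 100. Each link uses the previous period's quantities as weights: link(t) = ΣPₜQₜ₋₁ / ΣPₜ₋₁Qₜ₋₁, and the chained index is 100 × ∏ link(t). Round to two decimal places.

Link Year 1→Year 2:
ΣP(Year 2)Q(Year 1) = 8.28×117 + 5.79×139 = 968.76 + 804.81 = 1773.57
ΣP(Year 1)Q(Year 1) = 10.04×117 + 5.62×139 = 1174.68 + 781.18 = 1955.86
link = 1773.57/1955.86 = 0.906798
Link Year 2→Year 3:
ΣP(Year 3)Q(Year 2) = 8.11×113 + 7.00×133 = 916.43 + 931 = 1847.43
ΣP(Year 2)Q(Year 2) = 8.28×113 + 5.79×133 = 935.64 + 770.07 = 1705.71
link = 1847.43/1705.71 = 1.083086
Chained index = 100 × 0.906798 × 1.083086 = 98.2140

98.21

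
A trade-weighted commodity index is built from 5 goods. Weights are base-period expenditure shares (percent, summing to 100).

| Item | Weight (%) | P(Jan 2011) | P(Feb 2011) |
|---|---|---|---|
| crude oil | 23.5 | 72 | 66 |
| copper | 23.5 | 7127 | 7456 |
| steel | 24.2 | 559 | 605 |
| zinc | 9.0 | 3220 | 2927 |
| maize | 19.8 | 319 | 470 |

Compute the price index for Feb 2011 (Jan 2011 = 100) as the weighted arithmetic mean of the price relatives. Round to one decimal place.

109.7

crude oil: 23.5 × (66/72) = 23.5 × 0.916667 = 21.5417
copper: 23.5 × (7456/7127) = 23.5 × 1.046162 = 24.5848
steel: 24.2 × (605/559) = 24.2 × 1.082290 = 26.1914
zinc: 9.0 × (2927/3220) = 9.0 × 0.909006 = 8.1811
maize: 19.8 × (470/319) = 19.8 × 1.473354 = 29.1724
Index = Σ wᵢ·(p₁ᵢ/p₀ᵢ) = 21.5417 + 24.5848 + 26.1914 + 8.1811 + 29.1724 = 109.6714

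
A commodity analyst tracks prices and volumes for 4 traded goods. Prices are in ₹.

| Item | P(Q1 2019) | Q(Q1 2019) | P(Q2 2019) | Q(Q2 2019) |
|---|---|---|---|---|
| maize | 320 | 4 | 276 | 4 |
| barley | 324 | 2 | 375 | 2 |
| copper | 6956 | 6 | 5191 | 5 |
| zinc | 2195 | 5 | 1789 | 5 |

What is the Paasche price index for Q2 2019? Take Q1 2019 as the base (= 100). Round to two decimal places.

Paasche price index uses current-period quantities as weights.
ΣP(Q2 2019)·Q(Q2 2019) = 276×4 + 375×2 + 5191×5 + 1789×5 = 1104 + 750 + 25955 + 8945 = 36754
ΣP(Q1 2019)·Q(Q2 2019) = 320×4 + 324×2 + 6956×5 + 2195×5 = 1280 + 648 + 34780 + 10975 = 47683
Index = 36754 / 47683 × 100 = 77.0799

77.08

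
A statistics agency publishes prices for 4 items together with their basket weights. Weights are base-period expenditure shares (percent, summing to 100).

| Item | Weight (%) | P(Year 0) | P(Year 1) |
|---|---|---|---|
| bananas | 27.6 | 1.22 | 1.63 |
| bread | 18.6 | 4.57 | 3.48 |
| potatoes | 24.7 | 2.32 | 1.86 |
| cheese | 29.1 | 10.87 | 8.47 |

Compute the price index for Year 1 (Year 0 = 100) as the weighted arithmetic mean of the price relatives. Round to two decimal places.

93.52

bananas: 27.6 × (1.63/1.22) = 27.6 × 1.336066 = 36.8754
bread: 18.6 × (3.48/4.57) = 18.6 × 0.761488 = 14.1637
potatoes: 24.7 × (1.86/2.32) = 24.7 × 0.801724 = 19.8026
cheese: 29.1 × (8.47/10.87) = 29.1 × 0.779209 = 22.6750
Index = Σ wᵢ·(p₁ᵢ/p₀ᵢ) = 36.8754 + 14.1637 + 19.8026 + 22.6750 = 93.5166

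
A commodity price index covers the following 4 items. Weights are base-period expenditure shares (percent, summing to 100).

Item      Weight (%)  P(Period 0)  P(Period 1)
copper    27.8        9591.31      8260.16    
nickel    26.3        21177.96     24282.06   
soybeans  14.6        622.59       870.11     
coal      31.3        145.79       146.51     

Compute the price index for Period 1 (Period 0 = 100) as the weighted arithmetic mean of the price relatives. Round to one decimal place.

106.0

copper: 27.8 × (8260.16/9591.31) = 27.8 × 0.861213 = 23.9417
nickel: 26.3 × (24282.06/21177.96) = 26.3 × 1.146572 = 30.1548
soybeans: 14.6 × (870.11/622.59) = 14.6 × 1.397565 = 20.4044
coal: 31.3 × (146.51/145.79) = 31.3 × 1.004939 = 31.4546
Index = Σ wᵢ·(p₁ᵢ/p₀ᵢ) = 23.9417 + 30.1548 + 20.4044 + 31.4546 = 105.9556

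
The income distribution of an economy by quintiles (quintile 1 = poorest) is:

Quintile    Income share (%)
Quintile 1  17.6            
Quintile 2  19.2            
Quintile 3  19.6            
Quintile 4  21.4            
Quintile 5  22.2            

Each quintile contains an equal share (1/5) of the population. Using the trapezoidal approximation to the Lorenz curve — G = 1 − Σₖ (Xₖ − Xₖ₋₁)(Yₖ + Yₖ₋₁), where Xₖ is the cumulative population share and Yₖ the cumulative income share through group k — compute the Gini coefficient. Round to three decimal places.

Cumulative income shares Yₖ: 0.1760, 0.3680, 0.5640, 0.7780, 1.0000
Σ (Xₖ−Xₖ₋₁)(Yₖ+Yₖ₋₁) = (1/5)(0.1760+0.0000) + (1/5)(0.3680+0.1760) + (1/5)(0.5640+0.3680) + (1/5)(0.7780+0.5640) + (1/5)(1.0000+0.7780)
  = 0.0352 + 0.1088 + 0.1864 + 0.2684 + 0.3556 = 0.9544
G = 1 − 0.9544 = 0.0456

0.046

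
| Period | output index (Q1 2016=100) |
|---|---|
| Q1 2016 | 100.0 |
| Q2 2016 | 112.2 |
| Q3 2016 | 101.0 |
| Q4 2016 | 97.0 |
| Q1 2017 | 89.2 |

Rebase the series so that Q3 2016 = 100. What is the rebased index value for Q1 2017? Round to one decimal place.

88.3

Rebased(Q1 2017) = 89.2 / 101.0 × 100 = 88.3168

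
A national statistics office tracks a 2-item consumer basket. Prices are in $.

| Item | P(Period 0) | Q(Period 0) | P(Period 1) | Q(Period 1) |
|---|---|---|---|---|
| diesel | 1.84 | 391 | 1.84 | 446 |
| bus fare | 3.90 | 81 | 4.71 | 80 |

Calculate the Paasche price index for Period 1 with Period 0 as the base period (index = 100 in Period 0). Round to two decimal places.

Paasche price index uses current-period quantities as weights.
ΣP(Period 1)·Q(Period 1) = 1.84×446 + 4.71×80 = 820.64 + 376.8 = 1197.44
ΣP(Period 0)·Q(Period 1) = 1.84×446 + 3.90×80 = 820.64 + 312 = 1132.64
Index = 1197.44 / 1132.64 × 100 = 105.7211

105.72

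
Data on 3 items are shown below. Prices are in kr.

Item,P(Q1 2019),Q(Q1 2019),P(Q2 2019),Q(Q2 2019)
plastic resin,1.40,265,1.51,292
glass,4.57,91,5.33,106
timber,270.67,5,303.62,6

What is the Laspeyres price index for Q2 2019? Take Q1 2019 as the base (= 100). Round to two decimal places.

Laspeyres price index uses base-period quantities as weights.
ΣP(Q2 2019)·Q(Q1 2019) = 1.51×265 + 5.33×91 + 303.62×5 = 400.15 + 485.03 + 1518.1 = 2403.28
ΣP(Q1 2019)·Q(Q1 2019) = 1.40×265 + 4.57×91 + 270.67×5 = 371 + 415.87 + 1353.35 = 2140.22
Index = 2403.28 / 2140.22 × 100 = 112.2913

112.29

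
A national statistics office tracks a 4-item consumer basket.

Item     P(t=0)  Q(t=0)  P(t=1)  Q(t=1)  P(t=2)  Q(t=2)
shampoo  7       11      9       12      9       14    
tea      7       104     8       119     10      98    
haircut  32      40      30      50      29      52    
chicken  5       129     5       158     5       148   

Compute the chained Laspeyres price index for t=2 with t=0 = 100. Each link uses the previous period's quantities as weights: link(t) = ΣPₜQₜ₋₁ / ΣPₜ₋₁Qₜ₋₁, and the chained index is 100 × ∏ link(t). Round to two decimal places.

107.39

Link t=0→t=1:
ΣP(t=1)Q(t=0) = 9×11 + 8×104 + 30×40 + 5×129 = 99 + 832 + 1200 + 645 = 2776
ΣP(t=0)Q(t=0) = 7×11 + 7×104 + 32×40 + 5×129 = 77 + 728 + 1280 + 645 = 2730
link = 2776/2730 = 1.016850
Link t=1→t=2:
ΣP(t=2)Q(t=1) = 9×12 + 10×119 + 29×50 + 5×158 = 108 + 1190 + 1450 + 790 = 3538
ΣP(t=1)Q(t=1) = 9×12 + 8×119 + 30×50 + 5×158 = 108 + 952 + 1500 + 790 = 3350
link = 3538/3350 = 1.056119
Chained index = 100 × 1.016850 × 1.056119 = 107.3915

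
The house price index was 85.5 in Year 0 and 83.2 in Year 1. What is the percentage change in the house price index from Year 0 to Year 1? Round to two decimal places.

Change = (83.2 − 85.5) / 85.5 × 100
       = -2.3 / 85.5 × 100 = -2.6901%

-2.69%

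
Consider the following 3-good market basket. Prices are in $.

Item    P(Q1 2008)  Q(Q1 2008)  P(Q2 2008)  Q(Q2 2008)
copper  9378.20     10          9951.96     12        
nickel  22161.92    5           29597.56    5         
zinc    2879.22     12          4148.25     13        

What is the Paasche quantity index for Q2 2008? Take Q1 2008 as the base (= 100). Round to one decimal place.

108.1

Paasche quantity index uses current-period prices as weights.
ΣP(Q2 2008)·Q(Q2 2008) = 9951.96×12 + 29597.56×5 + 4148.25×13 = 119423.52 + 147987.8 + 53927.25 = 321338.57
ΣP(Q2 2008)·Q(Q1 2008) = 9951.96×10 + 29597.56×5 + 4148.25×12 = 99519.6 + 147987.8 + 49779 = 297286.4
Index = 321338.57 / 297286.4 × 100 = 108.0906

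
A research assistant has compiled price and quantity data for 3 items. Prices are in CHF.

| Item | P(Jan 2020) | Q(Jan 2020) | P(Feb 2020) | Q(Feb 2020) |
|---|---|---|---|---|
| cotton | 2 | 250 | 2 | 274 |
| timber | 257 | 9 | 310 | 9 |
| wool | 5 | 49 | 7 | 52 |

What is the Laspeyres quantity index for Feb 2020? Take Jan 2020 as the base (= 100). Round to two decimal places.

102.06

Laspeyres quantity index uses base-period prices as weights.
ΣP(Jan 2020)·Q(Feb 2020) = 2×274 + 257×9 + 5×52 = 548 + 2313 + 260 = 3121
ΣP(Jan 2020)·Q(Jan 2020) = 2×250 + 257×9 + 5×49 = 500 + 2313 + 245 = 3058
Index = 3121 / 3058 × 100 = 102.0602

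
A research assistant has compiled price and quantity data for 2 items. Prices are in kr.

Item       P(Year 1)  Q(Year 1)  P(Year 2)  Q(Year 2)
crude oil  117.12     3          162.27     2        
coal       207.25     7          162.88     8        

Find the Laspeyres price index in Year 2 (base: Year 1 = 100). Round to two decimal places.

Laspeyres price index uses base-period quantities as weights.
ΣP(Year 2)·Q(Year 1) = 162.27×3 + 162.88×7 = 486.81 + 1140.16 = 1626.97
ΣP(Year 1)·Q(Year 1) = 117.12×3 + 207.25×7 = 351.36 + 1450.75 = 1802.11
Index = 1626.97 / 1802.11 × 100 = 90.2814

90.28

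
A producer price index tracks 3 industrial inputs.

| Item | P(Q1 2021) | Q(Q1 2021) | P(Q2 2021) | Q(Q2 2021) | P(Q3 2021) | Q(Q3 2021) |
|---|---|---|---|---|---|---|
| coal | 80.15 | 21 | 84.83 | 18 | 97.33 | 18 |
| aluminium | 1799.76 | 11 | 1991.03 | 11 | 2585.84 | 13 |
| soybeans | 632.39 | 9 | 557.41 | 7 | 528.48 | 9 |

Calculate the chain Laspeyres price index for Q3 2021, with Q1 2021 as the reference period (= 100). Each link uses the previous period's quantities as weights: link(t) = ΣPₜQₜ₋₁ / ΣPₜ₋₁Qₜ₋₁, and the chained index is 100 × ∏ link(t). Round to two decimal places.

Link Q1 2021→Q2 2021:
ΣP(Q2 2021)Q(Q1 2021) = 84.83×21 + 1991.03×11 + 557.41×9 = 1781.43 + 21901.33 + 5016.69 = 28699.45
ΣP(Q1 2021)Q(Q1 2021) = 80.15×21 + 1799.76×11 + 632.39×9 = 1683.15 + 19797.36 + 5691.51 = 27172.02
link = 28699.45/27172.02 = 1.056213
Link Q2 2021→Q3 2021:
ΣP(Q3 2021)Q(Q2 2021) = 97.33×18 + 2585.84×11 + 528.48×7 = 1751.94 + 28444.24 + 3699.36 = 33895.54
ΣP(Q2 2021)Q(Q2 2021) = 84.83×18 + 1991.03×11 + 557.41×7 = 1526.94 + 21901.33 + 3901.87 = 27330.14
link = 33895.54/27330.14 = 1.240226
Chained index = 100 × 1.056213 × 1.240226 = 130.9943

130.99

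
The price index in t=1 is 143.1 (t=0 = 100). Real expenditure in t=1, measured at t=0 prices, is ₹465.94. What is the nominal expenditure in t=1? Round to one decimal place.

666.8

Nominal = Real × (Index/100) = 465.94 × (143.1/100)
        = 465.94 × 1.431 = 666.7601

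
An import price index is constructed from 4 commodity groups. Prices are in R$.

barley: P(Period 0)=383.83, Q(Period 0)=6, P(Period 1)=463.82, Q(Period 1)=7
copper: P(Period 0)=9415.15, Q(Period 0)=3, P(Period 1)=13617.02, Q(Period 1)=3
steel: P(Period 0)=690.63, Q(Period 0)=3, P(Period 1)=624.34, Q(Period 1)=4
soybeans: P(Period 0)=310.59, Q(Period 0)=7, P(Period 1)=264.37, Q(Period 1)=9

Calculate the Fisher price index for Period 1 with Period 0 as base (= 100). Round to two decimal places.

Laspeyres component (base-period weights):
ΣP(Period 1)Q(Period 0) = 463.82×6 + 13617.02×3 + 624.34×3 + 264.37×7 = 2782.92 + 40851.06 + 1873.02 + 1850.59 = 47357.59
ΣP(Period 0)Q(Period 0) = 383.83×6 + 9415.15×3 + 690.63×3 + 310.59×7 = 2302.98 + 28245.45 + 2071.89 + 2174.13 = 34794.45
L = 47357.59 / 34794.45 × 100 = 136.1067
Paasche component (current-period weights):
ΣP(Period 1)Q(Period 1) = 463.82×7 + 13617.02×3 + 624.34×4 + 264.37×9 = 3246.74 + 40851.06 + 2497.36 + 2379.33 = 48974.49
ΣP(Period 0)Q(Period 1) = 383.83×7 + 9415.15×3 + 690.63×4 + 310.59×9 = 2686.81 + 28245.45 + 2762.52 + 2795.31 = 36490.09
P = 48974.49 / 36490.09 × 100 = 134.2131
Fisher = √(L × P) = √(136.1067 × 134.2131) = 135.1566

135.16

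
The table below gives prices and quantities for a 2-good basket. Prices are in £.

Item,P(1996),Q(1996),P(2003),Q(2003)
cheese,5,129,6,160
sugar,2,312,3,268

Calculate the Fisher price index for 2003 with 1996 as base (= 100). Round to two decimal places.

Laspeyres component (base-period weights):
ΣP(2003)Q(1996) = 6×129 + 3×312 = 774 + 936 = 1710
ΣP(1996)Q(1996) = 5×129 + 2×312 = 645 + 624 = 1269
L = 1710 / 1269 × 100 = 134.7518
Paasche component (current-period weights):
ΣP(2003)Q(2003) = 6×160 + 3×268 = 960 + 804 = 1764
ΣP(1996)Q(2003) = 5×160 + 2×268 = 800 + 536 = 1336
P = 1764 / 1336 × 100 = 132.0359
Fisher = √(L × P) = √(134.7518 × 132.0359) = 133.3869

133.39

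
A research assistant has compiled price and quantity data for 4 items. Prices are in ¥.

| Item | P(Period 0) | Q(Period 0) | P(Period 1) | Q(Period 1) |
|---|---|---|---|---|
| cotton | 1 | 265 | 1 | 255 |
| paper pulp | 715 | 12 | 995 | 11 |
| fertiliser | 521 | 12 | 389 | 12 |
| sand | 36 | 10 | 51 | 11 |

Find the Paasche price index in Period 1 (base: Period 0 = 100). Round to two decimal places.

Paasche price index uses current-period quantities as weights.
ΣP(Period 1)·Q(Period 1) = 1×255 + 995×11 + 389×12 + 51×11 = 255 + 10945 + 4668 + 561 = 16429
ΣP(Period 0)·Q(Period 1) = 1×255 + 715×11 + 521×12 + 36×11 = 255 + 7865 + 6252 + 396 = 14768
Index = 16429 / 14768 × 100 = 111.2473

111.25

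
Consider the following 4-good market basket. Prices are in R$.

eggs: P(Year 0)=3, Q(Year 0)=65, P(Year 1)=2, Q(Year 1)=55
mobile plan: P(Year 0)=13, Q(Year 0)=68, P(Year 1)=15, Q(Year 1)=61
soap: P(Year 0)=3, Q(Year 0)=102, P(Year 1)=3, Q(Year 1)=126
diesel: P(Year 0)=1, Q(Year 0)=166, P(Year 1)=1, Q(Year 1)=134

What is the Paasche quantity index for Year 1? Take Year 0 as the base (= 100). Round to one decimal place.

94.8

Paasche quantity index uses current-period prices as weights.
ΣP(Year 1)·Q(Year 1) = 2×55 + 15×61 + 3×126 + 1×134 = 110 + 915 + 378 + 134 = 1537
ΣP(Year 1)·Q(Year 0) = 2×65 + 15×68 + 3×102 + 1×166 = 130 + 1020 + 306 + 166 = 1622
Index = 1537 / 1622 × 100 = 94.7596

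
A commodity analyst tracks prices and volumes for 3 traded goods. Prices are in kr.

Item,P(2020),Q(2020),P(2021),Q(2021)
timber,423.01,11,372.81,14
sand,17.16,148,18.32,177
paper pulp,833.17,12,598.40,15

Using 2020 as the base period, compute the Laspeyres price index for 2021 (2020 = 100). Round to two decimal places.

Laspeyres price index uses base-period quantities as weights.
ΣP(2021)·Q(2020) = 372.81×11 + 18.32×148 + 598.40×12 = 4100.91 + 2711.36 + 7180.8 = 13993.07
ΣP(2020)·Q(2020) = 423.01×11 + 17.16×148 + 833.17×12 = 4653.11 + 2539.68 + 9998.04 = 17190.83
Index = 13993.07 / 17190.83 × 100 = 81.3985

81.40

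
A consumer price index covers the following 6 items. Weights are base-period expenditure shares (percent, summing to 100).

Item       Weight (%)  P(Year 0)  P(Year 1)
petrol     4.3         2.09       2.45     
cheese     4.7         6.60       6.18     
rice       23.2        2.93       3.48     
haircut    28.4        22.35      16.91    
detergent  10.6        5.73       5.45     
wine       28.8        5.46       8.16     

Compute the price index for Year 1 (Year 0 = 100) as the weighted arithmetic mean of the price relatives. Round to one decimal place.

111.6

petrol: 4.3 × (2.45/2.09) = 4.3 × 1.172249 = 5.0407
cheese: 4.7 × (6.18/6.60) = 4.7 × 0.936364 = 4.4009
rice: 23.2 × (3.48/2.93) = 23.2 × 1.187713 = 27.5549
haircut: 28.4 × (16.91/22.35) = 28.4 × 0.756600 = 21.4874
detergent: 10.6 × (5.45/5.73) = 10.6 × 0.951134 = 10.0820
wine: 28.8 × (8.16/5.46) = 28.8 × 1.494505 = 43.0418
Index = Σ wᵢ·(p₁ᵢ/p₀ᵢ) = 5.0407 + 4.4009 + 27.5549 + 21.4874 + 10.0820 + 43.0418 = 111.6077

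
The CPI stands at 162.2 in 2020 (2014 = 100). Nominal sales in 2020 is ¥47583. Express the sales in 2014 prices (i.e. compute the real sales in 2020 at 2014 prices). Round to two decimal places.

Real = Nominal ÷ (Index/100) = 47583 ÷ (162.2/100)
     = 47583 ÷ 1.622 = 29336.0049

29336.00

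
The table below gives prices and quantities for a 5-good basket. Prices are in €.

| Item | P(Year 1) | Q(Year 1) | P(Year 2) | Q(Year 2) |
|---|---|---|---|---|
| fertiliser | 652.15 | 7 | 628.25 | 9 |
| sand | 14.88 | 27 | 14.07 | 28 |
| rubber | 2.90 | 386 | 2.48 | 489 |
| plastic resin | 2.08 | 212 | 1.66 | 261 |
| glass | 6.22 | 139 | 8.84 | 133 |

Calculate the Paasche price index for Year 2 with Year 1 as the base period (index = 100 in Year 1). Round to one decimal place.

Paasche price index uses current-period quantities as weights.
ΣP(Year 2)·Q(Year 2) = 628.25×9 + 14.07×28 + 2.48×489 + 1.66×261 + 8.84×133 = 5654.25 + 393.96 + 1212.72 + 433.26 + 1175.72 = 8869.91
ΣP(Year 1)·Q(Year 2) = 652.15×9 + 14.88×28 + 2.90×489 + 2.08×261 + 6.22×133 = 5869.35 + 416.64 + 1418.1 + 542.88 + 827.26 = 9074.23
Index = 8869.91 / 9074.23 × 100 = 97.7483

97.7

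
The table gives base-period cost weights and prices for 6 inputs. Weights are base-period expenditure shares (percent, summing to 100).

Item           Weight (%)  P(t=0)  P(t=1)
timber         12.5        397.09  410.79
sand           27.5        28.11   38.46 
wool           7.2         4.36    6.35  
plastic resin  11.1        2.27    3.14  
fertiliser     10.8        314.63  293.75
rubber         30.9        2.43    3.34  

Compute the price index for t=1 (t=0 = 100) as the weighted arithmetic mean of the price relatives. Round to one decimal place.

timber: 12.5 × (410.79/397.09) = 12.5 × 1.034501 = 12.9313
sand: 27.5 × (38.46/28.11) = 27.5 × 1.368196 = 37.6254
wool: 7.2 × (6.35/4.36) = 7.2 × 1.456422 = 10.4862
plastic resin: 11.1 × (3.14/2.27) = 11.1 × 1.383260 = 15.3542
fertiliser: 10.8 × (293.75/314.63) = 10.8 × 0.933636 = 10.0833
rubber: 30.9 × (3.34/2.43) = 30.9 × 1.374486 = 42.4716
Index = Σ wᵢ·(p₁ᵢ/p₀ᵢ) = 12.9313 + 37.6254 + 10.4862 + 15.3542 + 10.0833 + 42.4716 = 128.9520

129.0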